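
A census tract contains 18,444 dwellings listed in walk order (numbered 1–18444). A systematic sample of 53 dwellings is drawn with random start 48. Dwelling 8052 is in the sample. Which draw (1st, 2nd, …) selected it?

k = 18444/53 = 348
position = (8052 − 48)/348 + 1 = 8004/348 + 1 = 23 + 1 = 24

24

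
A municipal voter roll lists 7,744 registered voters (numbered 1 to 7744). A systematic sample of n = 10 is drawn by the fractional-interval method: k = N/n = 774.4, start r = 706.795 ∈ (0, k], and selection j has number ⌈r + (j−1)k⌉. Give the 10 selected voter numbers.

707, 1482, 2256, 3030, 3805, 4579, 5354, 6128, 6902, 7677

j=1: r + 0k = 706.795 → ⌈·⌉ = 707
j=2: r + 1k = 1481.195 → ⌈·⌉ = 1482
j=3: r + 2k = 2255.595 → ⌈·⌉ = 2256
j=4: r + 3k = 3029.995 → ⌈·⌉ = 3030
j=5: r + 4k = 3804.395 → ⌈·⌉ = 3805
j=6: r + 5k = 4578.795 → ⌈·⌉ = 4579
j=7: r + 6k = 5353.195 → ⌈·⌉ = 5354
j=8: r + 7k = 6127.595 → ⌈·⌉ = 6128
j=9: r + 8k = 6901.995 → ⌈·⌉ = 6902
j=10: r + 9k = 7676.395 → ⌈·⌉ = 7677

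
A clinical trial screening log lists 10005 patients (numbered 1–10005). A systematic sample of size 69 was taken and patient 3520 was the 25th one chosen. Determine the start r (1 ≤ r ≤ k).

40

k = 10005/69 = 145
r = 3520 − (25−1)×145 = 3520 − 3480 = 40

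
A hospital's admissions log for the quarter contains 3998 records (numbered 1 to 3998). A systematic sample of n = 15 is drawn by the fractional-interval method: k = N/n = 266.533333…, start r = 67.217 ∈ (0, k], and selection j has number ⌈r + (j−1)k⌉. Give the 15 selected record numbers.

j=1: r + 0k = 67.217 → ⌈·⌉ = 68
j=2: r + 1k = 333.750333… → ⌈·⌉ = 334
j=3: r + 2k = 600.283666… → ⌈·⌉ = 601
j=4: r + 3k = 866.817 → ⌈·⌉ = 867
j=5: r + 4k = 1133.350333… → ⌈·⌉ = 1134
j=6: r + 5k = 1399.883666… → ⌈·⌉ = 1400
j=7: r + 6k = 1666.417 → ⌈·⌉ = 1667
j=8: r + 7k = 1932.950333… → ⌈·⌉ = 1933
j=9: r + 8k = 2199.483666… → ⌈·⌉ = 2200
j=10: r + 9k = 2466.017 → ⌈·⌉ = 2467
j=11: r + 10k = 2732.550333… → ⌈·⌉ = 2733
j=12: r + 11k = 2999.083666… → ⌈·⌉ = 3000
j=13: r + 12k = 3265.617 → ⌈·⌉ = 3266
j=14: r + 13k = 3532.150333… → ⌈·⌉ = 3533
j=15: r + 14k = 3798.683666… → ⌈·⌉ = 3799

68, 334, 601, 867, 1134, 1400, 1667, 1933, 2200, 2467, 2733, 3000, 3266, 3533, 3799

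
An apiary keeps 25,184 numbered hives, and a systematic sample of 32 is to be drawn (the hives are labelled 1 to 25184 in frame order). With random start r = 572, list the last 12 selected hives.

16312, 17099, 17886, 18673, 19460, 20247, 21034, 21821, 22608, 23395, 24182, 24969

k = N/n = 25184/32 = 787
21st selection = 572 + 20×787 = 16312
22nd: 16312 + 787 = 17099
23rd: 17099 + 787 = 17886
24th: 17886 + 787 = 18673
25th: 18673 + 787 = 19460
26th: 19460 + 787 = 20247
27th: 20247 + 787 = 21034
28th: 21034 + 787 = 21821
29th: 21821 + 787 = 22608
30th: 22608 + 787 = 23395
31st: 23395 + 787 = 24182
32nd: 24182 + 787 = 24969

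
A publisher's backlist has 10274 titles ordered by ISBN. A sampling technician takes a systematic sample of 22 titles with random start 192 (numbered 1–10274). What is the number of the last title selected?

9999

k = 10274/22 = 467
22nd selection = r + (22−1)·k = 192 + 21×467 = 192 + 9807 = 9999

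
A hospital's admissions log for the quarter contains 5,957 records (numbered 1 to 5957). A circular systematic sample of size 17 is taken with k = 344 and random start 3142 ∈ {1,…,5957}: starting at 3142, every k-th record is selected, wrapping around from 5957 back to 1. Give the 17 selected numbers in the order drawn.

Selection 1: 3142
Selection 2: 3142 + 344 = 3486
Selection 3: 3486 + 344 = 3830
Selection 4: 3830 + 344 = 4174
Selection 5: 4174 + 344 = 4518
Selection 6: 4518 + 344 = 4862
Selection 7: 4862 + 344 = 5206
Selection 8: 5206 + 344 = 5550
Selection 9: 5550 + 344 = 5894
Selection 10: 5894 + 344 = 6238 → 6238 − 5957 = 281
Selection 11: 281 + 344 = 625
Selection 12: 625 + 344 = 969
Selection 13: 969 + 344 = 1313
Selection 14: 1313 + 344 = 1657
Selection 15: 1657 + 344 = 2001
Selection 16: 2001 + 344 = 2345
Selection 17: 2345 + 344 = 2689

3142, 3486, 3830, 4174, 4518, 4862, 5206, 5550, 5894, 281, 625, 969, 1313, 1657, 2001, 2345, 2689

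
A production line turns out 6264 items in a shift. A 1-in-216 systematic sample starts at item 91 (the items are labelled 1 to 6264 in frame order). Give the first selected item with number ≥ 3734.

3763

k = 216
Steps past start: ⌈(3734 − 91)/216⌉ = ⌈3643/216⌉ = 17
Selected item: 91 + 17×216 = 3763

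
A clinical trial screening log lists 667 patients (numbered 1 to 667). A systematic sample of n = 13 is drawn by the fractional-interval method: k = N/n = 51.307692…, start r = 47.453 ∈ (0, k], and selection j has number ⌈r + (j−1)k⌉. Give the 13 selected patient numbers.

j=1: r + 0k = 47.453 → ⌈·⌉ = 48
j=2: r + 1k = 98.760692… → ⌈·⌉ = 99
j=3: r + 2k = 150.068384… → ⌈·⌉ = 151
j=4: r + 3k = 201.376076… → ⌈·⌉ = 202
j=5: r + 4k = 252.683769… → ⌈·⌉ = 253
j=6: r + 5k = 303.991461… → ⌈·⌉ = 304
j=7: r + 6k = 355.299153… → ⌈·⌉ = 356
j=8: r + 7k = 406.606846… → ⌈·⌉ = 407
j=9: r + 8k = 457.914538… → ⌈·⌉ = 458
j=10: r + 9k = 509.222230… → ⌈·⌉ = 510
j=11: r + 10k = 560.529923… → ⌈·⌉ = 561
j=12: r + 11k = 611.837615… → ⌈·⌉ = 612
j=13: r + 12k = 663.145307… → ⌈·⌉ = 664

48, 99, 151, 202, 253, 304, 356, 407, 458, 510, 561, 612, 664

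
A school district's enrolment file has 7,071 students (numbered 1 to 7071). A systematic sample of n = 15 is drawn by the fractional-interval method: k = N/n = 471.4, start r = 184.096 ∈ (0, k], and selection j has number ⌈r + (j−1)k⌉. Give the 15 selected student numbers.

j=1: r + 0k = 184.096 → ⌈·⌉ = 185
j=2: r + 1k = 655.496 → ⌈·⌉ = 656
j=3: r + 2k = 1126.896 → ⌈·⌉ = 1127
j=4: r + 3k = 1598.296 → ⌈·⌉ = 1599
j=5: r + 4k = 2069.696 → ⌈·⌉ = 2070
j=6: r + 5k = 2541.096 → ⌈·⌉ = 2542
j=7: r + 6k = 3012.496 → ⌈·⌉ = 3013
j=8: r + 7k = 3483.896 → ⌈·⌉ = 3484
j=9: r + 8k = 3955.296 → ⌈·⌉ = 3956
j=10: r + 9k = 4426.696 → ⌈·⌉ = 4427
j=11: r + 10k = 4898.096 → ⌈·⌉ = 4899
j=12: r + 11k = 5369.496 → ⌈·⌉ = 5370
j=13: r + 12k = 5840.896 → ⌈·⌉ = 5841
j=14: r + 13k = 6312.296 → ⌈·⌉ = 6313
j=15: r + 14k = 6783.696 → ⌈·⌉ = 6784

185, 656, 1127, 1599, 2070, 2542, 3013, 3484, 3956, 4427, 4899, 5370, 5841, 6313, 6784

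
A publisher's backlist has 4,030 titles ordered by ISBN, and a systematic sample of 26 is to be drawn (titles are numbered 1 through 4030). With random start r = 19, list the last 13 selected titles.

2034, 2189, 2344, 2499, 2654, 2809, 2964, 3119, 3274, 3429, 3584, 3739, 3894

k = N/n = 4030/26 = 155
14th selection = 19 + 13×155 = 2034
15th: 2034 + 155 = 2189
16th: 2189 + 155 = 2344
17th: 2344 + 155 = 2499
18th: 2499 + 155 = 2654
19th: 2654 + 155 = 2809
20th: 2809 + 155 = 2964
21st: 2964 + 155 = 3119
22nd: 3119 + 155 = 3274
23rd: 3274 + 155 = 3429
24th: 3429 + 155 = 3584
25th: 3584 + 155 = 3739
26th: 3739 + 155 = 3894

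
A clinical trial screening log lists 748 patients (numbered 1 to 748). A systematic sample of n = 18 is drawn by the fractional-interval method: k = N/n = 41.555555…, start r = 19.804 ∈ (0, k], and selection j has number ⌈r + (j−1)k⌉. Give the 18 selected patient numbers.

j=1: r + 0k = 19.804 → ⌈·⌉ = 20
j=2: r + 1k = 61.359555… → ⌈·⌉ = 62
j=3: r + 2k = 102.915111… → ⌈·⌉ = 103
j=4: r + 3k = 144.470666… → ⌈·⌉ = 145
j=5: r + 4k = 186.026222… → ⌈·⌉ = 187
j=6: r + 5k = 227.581777… → ⌈·⌉ = 228
j=7: r + 6k = 269.137333… → ⌈·⌉ = 270
j=8: r + 7k = 310.692888… → ⌈·⌉ = 311
j=9: r + 8k = 352.248444… → ⌈·⌉ = 353
j=10: r + 9k = 393.804 → ⌈·⌉ = 394
j=11: r + 10k = 435.359555… → ⌈·⌉ = 436
j=12: r + 11k = 476.915111… → ⌈·⌉ = 477
j=13: r + 12k = 518.470666… → ⌈·⌉ = 519
j=14: r + 13k = 560.026222… → ⌈·⌉ = 561
j=15: r + 14k = 601.581777… → ⌈·⌉ = 602
j=16: r + 15k = 643.137333… → ⌈·⌉ = 644
j=17: r + 16k = 684.692888… → ⌈·⌉ = 685
j=18: r + 17k = 726.248444… → ⌈·⌉ = 727

20, 62, 103, 145, 187, 228, 270, 311, 353, 394, 436, 477, 519, 561, 602, 644, 685, 727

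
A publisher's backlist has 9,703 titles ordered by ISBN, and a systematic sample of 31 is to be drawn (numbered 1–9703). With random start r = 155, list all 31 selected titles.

155, 468, 781, 1094, 1407, 1720, 2033, 2346, 2659, 2972, 3285, 3598, 3911, 4224, 4537, 4850, 5163, 5476, 5789, 6102, 6415, 6728, 7041, 7354, 7667, 7980, 8293, 8606, 8919, 9232, 9545

k = N/n = 9703/31 = 313
title 1: 155
title 2: 155 + 313 = 468
title 3: 468 + 313 = 781
title 4: 781 + 313 = 1094
title 5: 1094 + 313 = 1407
title 6: 1407 + 313 = 1720
title 7: 1720 + 313 = 2033
title 8: 2033 + 313 = 2346
title 9: 2346 + 313 = 2659
title 10: 2659 + 313 = 2972
title 11: 2972 + 313 = 3285
title 12: 3285 + 313 = 3598
title 13: 3598 + 313 = 3911
title 14: 3911 + 313 = 4224
title 15: 4224 + 313 = 4537
title 16: 4537 + 313 = 4850
title 17: 4850 + 313 = 5163
title 18: 5163 + 313 = 5476
title 19: 5476 + 313 = 5789
title 20: 5789 + 313 = 6102
title 21: 6102 + 313 = 6415
title 22: 6415 + 313 = 6728
title 23: 6728 + 313 = 7041
title 24: 7041 + 313 = 7354
title 25: 7354 + 313 = 7667
title 26: 7667 + 313 = 7980
title 27: 7980 + 313 = 8293
title 28: 8293 + 313 = 8606
title 29: 8606 + 313 = 8919
title 30: 8919 + 313 = 9232
title 31: 9232 + 313 = 9545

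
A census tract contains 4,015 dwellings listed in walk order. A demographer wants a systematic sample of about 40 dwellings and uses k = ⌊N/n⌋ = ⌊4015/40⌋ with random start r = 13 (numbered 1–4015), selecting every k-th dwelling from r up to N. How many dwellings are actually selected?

k = ⌊4015/40⌋ = 100
Achieved size = ⌊(4015 − 13)/100⌋ + 1 = ⌊4002/100⌋ + 1 = 40 + 1 = 41
(last selection: 13 + 40×100 = 4013 ≤ 4015; next would be 4113 > 4015)

41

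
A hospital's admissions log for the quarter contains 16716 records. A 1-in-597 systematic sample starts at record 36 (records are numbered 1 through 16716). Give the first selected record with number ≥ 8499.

k = 597
Steps past start: ⌈(8499 − 36)/597⌉ = ⌈8463/597⌉ = 15
Selected record: 36 + 15×597 = 8991

8991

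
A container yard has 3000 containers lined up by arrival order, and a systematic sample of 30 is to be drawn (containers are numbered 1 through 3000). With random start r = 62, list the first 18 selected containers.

k = N/n = 3000/30 = 100
container 1: 62
container 2: 62 + 100 = 162
container 3: 162 + 100 = 262
container 4: 262 + 100 = 362
container 5: 362 + 100 = 462
container 6: 462 + 100 = 562
container 7: 562 + 100 = 662
container 8: 662 + 100 = 762
container 9: 762 + 100 = 862
container 10: 862 + 100 = 962
container 11: 962 + 100 = 1062
container 12: 1062 + 100 = 1162
container 13: 1162 + 100 = 1262
container 14: 1262 + 100 = 1362
container 15: 1362 + 100 = 1462
container 16: 1462 + 100 = 1562
container 17: 1562 + 100 = 1662
container 18: 1662 + 100 = 1762

62, 162, 262, 362, 462, 562, 662, 762, 862, 962, 1062, 1162, 1262, 1362, 1462, 1562, 1662, 1762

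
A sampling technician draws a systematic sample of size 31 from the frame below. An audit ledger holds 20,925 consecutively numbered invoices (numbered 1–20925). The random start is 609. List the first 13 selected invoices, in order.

609, 1284, 1959, 2634, 3309, 3984, 4659, 5334, 6009, 6684, 7359, 8034, 8709

k = N/n = 20925/31 = 675
invoice 1: 609
invoice 2: 609 + 675 = 1284
invoice 3: 1284 + 675 = 1959
invoice 4: 1959 + 675 = 2634
invoice 5: 2634 + 675 = 3309
invoice 6: 3309 + 675 = 3984
invoice 7: 3984 + 675 = 4659
invoice 8: 4659 + 675 = 5334
invoice 9: 5334 + 675 = 6009
invoice 10: 6009 + 675 = 6684
invoice 11: 6684 + 675 = 7359
invoice 12: 7359 + 675 = 8034
invoice 13: 8034 + 675 = 8709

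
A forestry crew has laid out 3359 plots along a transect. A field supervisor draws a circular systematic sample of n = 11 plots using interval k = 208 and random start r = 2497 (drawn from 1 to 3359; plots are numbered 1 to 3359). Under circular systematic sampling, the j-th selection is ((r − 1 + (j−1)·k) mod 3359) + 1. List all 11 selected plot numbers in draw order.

Selection 1: 2497
Selection 2: 2497 + 208 = 2705
Selection 3: 2705 + 208 = 2913
Selection 4: 2913 + 208 = 3121
Selection 5: 3121 + 208 = 3329
Selection 6: 3329 + 208 = 3537 → 3537 − 3359 = 178
Selection 7: 178 + 208 = 386
Selection 8: 386 + 208 = 594
Selection 9: 594 + 208 = 802
Selection 10: 802 + 208 = 1010
Selection 11: 1010 + 208 = 1218

2497, 2705, 2913, 3121, 3329, 178, 386, 594, 802, 1010, 1218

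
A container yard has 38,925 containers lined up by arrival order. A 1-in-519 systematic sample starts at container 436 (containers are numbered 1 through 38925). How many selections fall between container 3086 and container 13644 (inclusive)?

20

k = 519
First selection ≥ 3086: 436 + ⌈(3086−436)/519⌉·519 = 436 + 6×519 = 3550
Last selection ≤ 13644: 436 + ⌊(13644−436)/519⌋·519 = 436 + 25×519 = 13411
Count = 25 − 6 + 1 = 20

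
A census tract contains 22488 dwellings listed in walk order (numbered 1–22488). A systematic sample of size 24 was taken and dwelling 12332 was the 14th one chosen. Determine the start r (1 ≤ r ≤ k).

151

k = 22488/24 = 937
r = 12332 − (14−1)×937 = 12332 − 12181 = 151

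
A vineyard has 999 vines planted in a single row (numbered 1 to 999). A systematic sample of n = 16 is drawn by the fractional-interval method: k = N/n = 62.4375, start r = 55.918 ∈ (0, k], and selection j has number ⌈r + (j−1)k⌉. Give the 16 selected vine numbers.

56, 119, 181, 244, 306, 369, 431, 493, 556, 618, 681, 743, 806, 868, 931, 993

j=1: r + 0k = 55.918 → ⌈·⌉ = 56
j=2: r + 1k = 118.3555 → ⌈·⌉ = 119
j=3: r + 2k = 180.793 → ⌈·⌉ = 181
j=4: r + 3k = 243.2305 → ⌈·⌉ = 244
j=5: r + 4k = 305.668 → ⌈·⌉ = 306
j=6: r + 5k = 368.1055 → ⌈·⌉ = 369
j=7: r + 6k = 430.543 → ⌈·⌉ = 431
j=8: r + 7k = 492.9805 → ⌈·⌉ = 493
j=9: r + 8k = 555.418 → ⌈·⌉ = 556
j=10: r + 9k = 617.8555 → ⌈·⌉ = 618
j=11: r + 10k = 680.293 → ⌈·⌉ = 681
j=12: r + 11k = 742.7305 → ⌈·⌉ = 743
j=13: r + 12k = 805.168 → ⌈·⌉ = 806
j=14: r + 13k = 867.6055 → ⌈·⌉ = 868
j=15: r + 14k = 930.043 → ⌈·⌉ = 931
j=16: r + 15k = 992.4805 → ⌈·⌉ = 993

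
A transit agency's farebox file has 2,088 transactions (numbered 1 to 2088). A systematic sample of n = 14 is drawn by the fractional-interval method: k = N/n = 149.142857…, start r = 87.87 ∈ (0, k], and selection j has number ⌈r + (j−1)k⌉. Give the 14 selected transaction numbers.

j=1: r + 0k = 87.87 → ⌈·⌉ = 88
j=2: r + 1k = 237.012857… → ⌈·⌉ = 238
j=3: r + 2k = 386.155714… → ⌈·⌉ = 387
j=4: r + 3k = 535.298571… → ⌈·⌉ = 536
j=5: r + 4k = 684.441428… → ⌈·⌉ = 685
j=6: r + 5k = 833.584285… → ⌈·⌉ = 834
j=7: r + 6k = 982.727142… → ⌈·⌉ = 983
j=8: r + 7k = 1131.87 → ⌈·⌉ = 1132
j=9: r + 8k = 1281.012857… → ⌈·⌉ = 1282
j=10: r + 9k = 1430.155714… → ⌈·⌉ = 1431
j=11: r + 10k = 1579.298571… → ⌈·⌉ = 1580
j=12: r + 11k = 1728.441428… → ⌈·⌉ = 1729
j=13: r + 12k = 1877.584285… → ⌈·⌉ = 1878
j=14: r + 13k = 2026.727142… → ⌈·⌉ = 2027

88, 238, 387, 536, 685, 834, 983, 1132, 1282, 1431, 1580, 1729, 1878, 2027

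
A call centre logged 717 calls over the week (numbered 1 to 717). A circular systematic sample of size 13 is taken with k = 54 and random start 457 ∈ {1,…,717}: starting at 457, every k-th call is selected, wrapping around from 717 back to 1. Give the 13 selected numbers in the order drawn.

457, 511, 565, 619, 673, 10, 64, 118, 172, 226, 280, 334, 388

Selection 1: 457
Selection 2: 457 + 54 = 511
Selection 3: 511 + 54 = 565
Selection 4: 565 + 54 = 619
Selection 5: 619 + 54 = 673
Selection 6: 673 + 54 = 727 → 727 − 717 = 10
Selection 7: 10 + 54 = 64
Selection 8: 64 + 54 = 118
Selection 9: 118 + 54 = 172
Selection 10: 172 + 54 = 226
Selection 11: 226 + 54 = 280
Selection 12: 280 + 54 = 334
Selection 13: 334 + 54 = 388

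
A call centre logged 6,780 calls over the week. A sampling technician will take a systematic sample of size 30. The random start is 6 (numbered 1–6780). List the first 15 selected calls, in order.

6, 232, 458, 684, 910, 1136, 1362, 1588, 1814, 2040, 2266, 2492, 2718, 2944, 3170

k = N/n = 6780/30 = 226
call 1: 6
call 2: 6 + 226 = 232
call 3: 232 + 226 = 458
call 4: 458 + 226 = 684
call 5: 684 + 226 = 910
call 6: 910 + 226 = 1136
call 7: 1136 + 226 = 1362
call 8: 1362 + 226 = 1588
call 9: 1588 + 226 = 1814
call 10: 1814 + 226 = 2040
call 11: 2040 + 226 = 2266
call 12: 2266 + 226 = 2492
call 13: 2492 + 226 = 2718
call 14: 2718 + 226 = 2944
call 15: 2944 + 226 = 3170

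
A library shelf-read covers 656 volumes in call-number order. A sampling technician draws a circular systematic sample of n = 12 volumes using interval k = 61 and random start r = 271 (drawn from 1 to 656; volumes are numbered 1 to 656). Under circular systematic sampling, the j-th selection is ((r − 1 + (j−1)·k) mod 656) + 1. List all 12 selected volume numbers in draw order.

271, 332, 393, 454, 515, 576, 637, 42, 103, 164, 225, 286

Selection 1: 271
Selection 2: 271 + 61 = 332
Selection 3: 332 + 61 = 393
Selection 4: 393 + 61 = 454
Selection 5: 454 + 61 = 515
Selection 6: 515 + 61 = 576
Selection 7: 576 + 61 = 637
Selection 8: 637 + 61 = 698 → 698 − 656 = 42
Selection 9: 42 + 61 = 103
Selection 10: 103 + 61 = 164
Selection 11: 164 + 61 = 225
Selection 12: 225 + 61 = 286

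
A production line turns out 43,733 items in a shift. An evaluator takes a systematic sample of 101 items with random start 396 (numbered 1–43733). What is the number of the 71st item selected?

30706

k = 43733/101 = 433
71st selection = r + (71−1)·k = 396 + 70×433 = 396 + 30310 = 30706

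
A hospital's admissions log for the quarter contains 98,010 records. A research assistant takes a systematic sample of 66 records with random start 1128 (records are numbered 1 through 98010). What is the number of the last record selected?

97653

k = 98010/66 = 1485
66th selection = r + (66−1)·k = 1128 + 65×1485 = 1128 + 96525 = 97653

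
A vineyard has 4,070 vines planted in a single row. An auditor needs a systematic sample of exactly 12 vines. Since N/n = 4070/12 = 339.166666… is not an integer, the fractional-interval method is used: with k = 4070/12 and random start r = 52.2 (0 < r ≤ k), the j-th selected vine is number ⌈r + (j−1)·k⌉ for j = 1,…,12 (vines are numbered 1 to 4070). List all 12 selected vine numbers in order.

j=1: r + 0k = 52.2 → ⌈·⌉ = 53
j=2: r + 1k = 391.366666… → ⌈·⌉ = 392
j=3: r + 2k = 730.533333… → ⌈·⌉ = 731
j=4: r + 3k = 1069.7 → ⌈·⌉ = 1070
j=5: r + 4k = 1408.866666… → ⌈·⌉ = 1409
j=6: r + 5k = 1748.033333… → ⌈·⌉ = 1749
j=7: r + 6k = 2087.2 → ⌈·⌉ = 2088
j=8: r + 7k = 2426.366666… → ⌈·⌉ = 2427
j=9: r + 8k = 2765.533333… → ⌈·⌉ = 2766
j=10: r + 9k = 3104.7 → ⌈·⌉ = 3105
j=11: r + 10k = 3443.866666… → ⌈·⌉ = 3444
j=12: r + 11k = 3783.033333… → ⌈·⌉ = 3784

53, 392, 731, 1070, 1409, 1749, 2088, 2427, 2766, 3105, 3444, 3784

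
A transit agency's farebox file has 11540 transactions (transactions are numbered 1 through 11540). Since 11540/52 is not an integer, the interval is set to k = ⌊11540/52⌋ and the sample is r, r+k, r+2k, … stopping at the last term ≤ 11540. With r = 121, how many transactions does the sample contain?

k = ⌊11540/52⌋ = 221
Achieved size = ⌊(11540 − 121)/221⌋ + 1 = ⌊11419/221⌋ + 1 = 51 + 1 = 52
(last selection: 121 + 51×221 = 11392 ≤ 11540; next would be 11613 > 11540)

52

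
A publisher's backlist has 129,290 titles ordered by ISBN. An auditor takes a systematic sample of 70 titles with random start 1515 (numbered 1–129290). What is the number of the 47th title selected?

k = 129290/70 = 1847
47th selection = r + (47−1)·k = 1515 + 46×1847 = 1515 + 84962 = 86477

86477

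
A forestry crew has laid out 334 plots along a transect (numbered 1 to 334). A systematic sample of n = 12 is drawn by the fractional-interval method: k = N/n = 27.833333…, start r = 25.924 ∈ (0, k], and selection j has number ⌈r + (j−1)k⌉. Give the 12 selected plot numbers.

26, 54, 82, 110, 138, 166, 193, 221, 249, 277, 305, 333

j=1: r + 0k = 25.924 → ⌈·⌉ = 26
j=2: r + 1k = 53.757333… → ⌈·⌉ = 54
j=3: r + 2k = 81.590666… → ⌈·⌉ = 82
j=4: r + 3k = 109.424 → ⌈·⌉ = 110
j=5: r + 4k = 137.257333… → ⌈·⌉ = 138
j=6: r + 5k = 165.090666… → ⌈·⌉ = 166
j=7: r + 6k = 192.924 → ⌈·⌉ = 193
j=8: r + 7k = 220.757333… → ⌈·⌉ = 221
j=9: r + 8k = 248.590666… → ⌈·⌉ = 249
j=10: r + 9k = 276.424 → ⌈·⌉ = 277
j=11: r + 10k = 304.257333… → ⌈·⌉ = 305
j=12: r + 11k = 332.090666… → ⌈·⌉ = 333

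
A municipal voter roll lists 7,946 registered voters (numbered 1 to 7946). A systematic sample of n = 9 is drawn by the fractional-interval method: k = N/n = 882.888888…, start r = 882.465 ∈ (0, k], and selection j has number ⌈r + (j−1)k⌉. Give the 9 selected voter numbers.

883, 1766, 2649, 3532, 4415, 5297, 6180, 7063, 7946

j=1: r + 0k = 882.465 → ⌈·⌉ = 883
j=2: r + 1k = 1765.353888… → ⌈·⌉ = 1766
j=3: r + 2k = 2648.242777… → ⌈·⌉ = 2649
j=4: r + 3k = 3531.131666… → ⌈·⌉ = 3532
j=5: r + 4k = 4414.020555… → ⌈·⌉ = 4415
j=6: r + 5k = 5296.909444… → ⌈·⌉ = 5297
j=7: r + 6k = 6179.798333… → ⌈·⌉ = 6180
j=8: r + 7k = 7062.687222… → ⌈·⌉ = 7063
j=9: r + 8k = 7945.576111… → ⌈·⌉ = 7946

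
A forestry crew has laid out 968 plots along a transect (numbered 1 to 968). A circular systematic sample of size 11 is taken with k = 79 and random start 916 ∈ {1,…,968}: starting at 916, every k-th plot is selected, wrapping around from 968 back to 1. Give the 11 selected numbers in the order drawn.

916, 27, 106, 185, 264, 343, 422, 501, 580, 659, 738

Selection 1: 916
Selection 2: 916 + 79 = 995 → 995 − 968 = 27
Selection 3: 27 + 79 = 106
Selection 4: 106 + 79 = 185
Selection 5: 185 + 79 = 264
Selection 6: 264 + 79 = 343
Selection 7: 343 + 79 = 422
Selection 8: 422 + 79 = 501
Selection 9: 501 + 79 = 580
Selection 10: 580 + 79 = 659
Selection 11: 659 + 79 = 738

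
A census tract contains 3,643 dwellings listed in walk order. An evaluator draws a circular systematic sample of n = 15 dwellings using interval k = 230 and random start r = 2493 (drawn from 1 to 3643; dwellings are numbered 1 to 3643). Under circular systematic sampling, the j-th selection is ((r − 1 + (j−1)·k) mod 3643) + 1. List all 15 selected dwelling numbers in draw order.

Selection 1: 2493
Selection 2: 2493 + 230 = 2723
Selection 3: 2723 + 230 = 2953
Selection 4: 2953 + 230 = 3183
Selection 5: 3183 + 230 = 3413
Selection 6: 3413 + 230 = 3643
Selection 7: 3643 + 230 = 3873 → 3873 − 3643 = 230
Selection 8: 230 + 230 = 460
Selection 9: 460 + 230 = 690
Selection 10: 690 + 230 = 920
Selection 11: 920 + 230 = 1150
Selection 12: 1150 + 230 = 1380
Selection 13: 1380 + 230 = 1610
Selection 14: 1610 + 230 = 1840
Selection 15: 1840 + 230 = 2070

2493, 2723, 2953, 3183, 3413, 3643, 230, 460, 690, 920, 1150, 1380, 1610, 1840, 2070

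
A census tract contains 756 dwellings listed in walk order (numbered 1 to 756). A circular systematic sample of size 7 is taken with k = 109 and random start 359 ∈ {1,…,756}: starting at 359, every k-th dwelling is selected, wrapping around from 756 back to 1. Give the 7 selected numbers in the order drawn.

Selection 1: 359
Selection 2: 359 + 109 = 468
Selection 3: 468 + 109 = 577
Selection 4: 577 + 109 = 686
Selection 5: 686 + 109 = 795 → 795 − 756 = 39
Selection 6: 39 + 109 = 148
Selection 7: 148 + 109 = 257

359, 468, 577, 686, 39, 148, 257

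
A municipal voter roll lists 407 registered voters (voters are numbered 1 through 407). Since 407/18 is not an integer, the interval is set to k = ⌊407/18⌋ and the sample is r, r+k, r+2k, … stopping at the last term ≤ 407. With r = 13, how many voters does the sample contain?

k = ⌊407/18⌋ = 22
Achieved size = ⌊(407 − 13)/22⌋ + 1 = ⌊394/22⌋ + 1 = 17 + 1 = 18
(last selection: 13 + 17×22 = 387 ≤ 407; next would be 409 > 407)

18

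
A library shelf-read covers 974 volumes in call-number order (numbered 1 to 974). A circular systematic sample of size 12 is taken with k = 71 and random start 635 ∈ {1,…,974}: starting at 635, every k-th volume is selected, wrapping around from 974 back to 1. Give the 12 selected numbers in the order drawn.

Selection 1: 635
Selection 2: 635 + 71 = 706
Selection 3: 706 + 71 = 777
Selection 4: 777 + 71 = 848
Selection 5: 848 + 71 = 919
Selection 6: 919 + 71 = 990 → 990 − 974 = 16
Selection 7: 16 + 71 = 87
Selection 8: 87 + 71 = 158
Selection 9: 158 + 71 = 229
Selection 10: 229 + 71 = 300
Selection 11: 300 + 71 = 371
Selection 12: 371 + 71 = 442

635, 706, 777, 848, 919, 16, 87, 158, 229, 300, 371, 442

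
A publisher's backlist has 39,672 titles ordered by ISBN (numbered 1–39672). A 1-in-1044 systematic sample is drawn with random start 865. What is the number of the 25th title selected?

k = 1044
25th selection = r + (25−1)·k = 865 + 24×1044 = 865 + 25056 = 25921

25921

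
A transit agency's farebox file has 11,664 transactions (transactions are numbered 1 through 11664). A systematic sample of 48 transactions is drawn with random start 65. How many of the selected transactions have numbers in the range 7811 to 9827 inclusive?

k = 11664/48 = 243
First selection ≥ 7811: 65 + ⌈(7811−65)/243⌉·243 = 65 + 32×243 = 7841
Last selection ≤ 9827: 65 + ⌊(9827−65)/243⌋·243 = 65 + 40×243 = 9785
Count = 40 − 32 + 1 = 9

9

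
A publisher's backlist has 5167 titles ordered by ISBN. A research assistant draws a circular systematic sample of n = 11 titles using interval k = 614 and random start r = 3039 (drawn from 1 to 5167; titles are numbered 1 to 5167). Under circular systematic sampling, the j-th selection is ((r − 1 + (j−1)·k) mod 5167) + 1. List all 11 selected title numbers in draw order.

Selection 1: 3039
Selection 2: 3039 + 614 = 3653
Selection 3: 3653 + 614 = 4267
Selection 4: 4267 + 614 = 4881
Selection 5: 4881 + 614 = 5495 → 5495 − 5167 = 328
Selection 6: 328 + 614 = 942
Selection 7: 942 + 614 = 1556
Selection 8: 1556 + 614 = 2170
Selection 9: 2170 + 614 = 2784
Selection 10: 2784 + 614 = 3398
Selection 11: 3398 + 614 = 4012

3039, 3653, 4267, 4881, 328, 942, 1556, 2170, 2784, 3398, 4012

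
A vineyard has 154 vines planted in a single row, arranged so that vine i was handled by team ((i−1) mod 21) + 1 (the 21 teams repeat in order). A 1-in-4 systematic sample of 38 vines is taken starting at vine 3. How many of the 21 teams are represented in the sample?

21

Consecutive selections differ by k = 4, so their team numbers differ by 4 mod 21 = 4.
gcd(4, 21) = 1, so the sample visits 21/1 = 21 distinct residues mod 21.
Start 3 is team 3; the teams hit are 1, 2, 3, 4, 5, 6, 7, 8, 9, 10, 11, 12, 13, 14, 15, 16, 17, 18, 19, 20, 21.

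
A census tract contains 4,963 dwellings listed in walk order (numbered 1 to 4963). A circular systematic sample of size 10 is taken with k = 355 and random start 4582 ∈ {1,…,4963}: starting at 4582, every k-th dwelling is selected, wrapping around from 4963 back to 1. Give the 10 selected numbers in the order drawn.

Selection 1: 4582
Selection 2: 4582 + 355 = 4937
Selection 3: 4937 + 355 = 5292 → 5292 − 4963 = 329
Selection 4: 329 + 355 = 684
Selection 5: 684 + 355 = 1039
Selection 6: 1039 + 355 = 1394
Selection 7: 1394 + 355 = 1749
Selection 8: 1749 + 355 = 2104
Selection 9: 2104 + 355 = 2459
Selection 10: 2459 + 355 = 2814

4582, 4937, 329, 684, 1039, 1394, 1749, 2104, 2459, 2814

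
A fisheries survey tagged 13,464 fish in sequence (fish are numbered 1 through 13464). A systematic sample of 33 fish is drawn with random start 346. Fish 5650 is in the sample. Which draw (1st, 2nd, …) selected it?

k = 13464/33 = 408
position = (5650 − 346)/408 + 1 = 5304/408 + 1 = 13 + 1 = 14

14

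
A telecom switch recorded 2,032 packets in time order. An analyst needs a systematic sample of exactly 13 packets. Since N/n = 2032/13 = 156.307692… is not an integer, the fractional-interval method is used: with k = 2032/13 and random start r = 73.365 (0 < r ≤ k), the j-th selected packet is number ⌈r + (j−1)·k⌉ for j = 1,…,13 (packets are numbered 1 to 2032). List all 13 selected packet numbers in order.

74, 230, 386, 543, 699, 855, 1012, 1168, 1324, 1481, 1637, 1793, 1950

j=1: r + 0k = 73.365 → ⌈·⌉ = 74
j=2: r + 1k = 229.672692… → ⌈·⌉ = 230
j=3: r + 2k = 385.980384… → ⌈·⌉ = 386
j=4: r + 3k = 542.288076… → ⌈·⌉ = 543
j=5: r + 4k = 698.595769… → ⌈·⌉ = 699
j=6: r + 5k = 854.903461… → ⌈·⌉ = 855
j=7: r + 6k = 1011.211153… → ⌈·⌉ = 1012
j=8: r + 7k = 1167.518846… → ⌈·⌉ = 1168
j=9: r + 8k = 1323.826538… → ⌈·⌉ = 1324
j=10: r + 9k = 1480.134230… → ⌈·⌉ = 1481
j=11: r + 10k = 1636.441923… → ⌈·⌉ = 1637
j=12: r + 11k = 1792.749615… → ⌈·⌉ = 1793
j=13: r + 12k = 1949.057307… → ⌈·⌉ = 1950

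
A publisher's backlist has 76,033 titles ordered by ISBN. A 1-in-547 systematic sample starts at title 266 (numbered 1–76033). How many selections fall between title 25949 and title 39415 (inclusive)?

25

k = 547
First selection ≥ 25949: 266 + ⌈(25949−266)/547⌉·547 = 266 + 47×547 = 25975
Last selection ≤ 39415: 266 + ⌊(39415−266)/547⌋·547 = 266 + 71×547 = 39103
Count = 71 − 47 + 1 = 25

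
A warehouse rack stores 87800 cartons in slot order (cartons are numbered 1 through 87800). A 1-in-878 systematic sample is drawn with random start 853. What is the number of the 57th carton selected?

k = 878
57th selection = r + (57−1)·k = 853 + 56×878 = 853 + 49168 = 50021

50021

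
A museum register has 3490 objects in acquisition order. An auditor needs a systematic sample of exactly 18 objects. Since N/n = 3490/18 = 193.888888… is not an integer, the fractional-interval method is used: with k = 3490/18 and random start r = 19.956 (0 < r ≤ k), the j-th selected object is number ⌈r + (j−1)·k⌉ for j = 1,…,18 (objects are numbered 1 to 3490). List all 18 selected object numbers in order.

j=1: r + 0k = 19.956 → ⌈·⌉ = 20
j=2: r + 1k = 213.844888… → ⌈·⌉ = 214
j=3: r + 2k = 407.733777… → ⌈·⌉ = 408
j=4: r + 3k = 601.622666… → ⌈·⌉ = 602
j=5: r + 4k = 795.511555… → ⌈·⌉ = 796
j=6: r + 5k = 989.400444… → ⌈·⌉ = 990
j=7: r + 6k = 1183.289333… → ⌈·⌉ = 1184
j=8: r + 7k = 1377.178222… → ⌈·⌉ = 1378
j=9: r + 8k = 1571.067111… → ⌈·⌉ = 1572
j=10: r + 9k = 1764.956 → ⌈·⌉ = 1765
j=11: r + 10k = 1958.844888… → ⌈·⌉ = 1959
j=12: r + 11k = 2152.733777… → ⌈·⌉ = 2153
j=13: r + 12k = 2346.622666… → ⌈·⌉ = 2347
j=14: r + 13k = 2540.511555… → ⌈·⌉ = 2541
j=15: r + 14k = 2734.400444… → ⌈·⌉ = 2735
j=16: r + 15k = 2928.289333… → ⌈·⌉ = 2929
j=17: r + 16k = 3122.178222… → ⌈·⌉ = 3123
j=18: r + 17k = 3316.067111… → ⌈·⌉ = 3317

20, 214, 408, 602, 796, 990, 1184, 1378, 1572, 1765, 1959, 2153, 2347, 2541, 2735, 2929, 3123, 3317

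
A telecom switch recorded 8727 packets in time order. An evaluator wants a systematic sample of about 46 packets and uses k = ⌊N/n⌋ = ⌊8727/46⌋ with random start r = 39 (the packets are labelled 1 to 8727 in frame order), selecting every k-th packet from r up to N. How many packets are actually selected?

k = ⌊8727/46⌋ = 189
Achieved size = ⌊(8727 − 39)/189⌋ + 1 = ⌊8688/189⌋ + 1 = 45 + 1 = 46
(last selection: 39 + 45×189 = 8544 ≤ 8727; next would be 8733 > 8727)

46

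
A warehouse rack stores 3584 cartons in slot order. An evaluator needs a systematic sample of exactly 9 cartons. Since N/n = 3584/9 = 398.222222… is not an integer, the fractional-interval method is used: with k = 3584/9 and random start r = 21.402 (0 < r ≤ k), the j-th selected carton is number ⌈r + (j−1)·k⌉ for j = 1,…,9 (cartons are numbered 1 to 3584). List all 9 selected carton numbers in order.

22, 420, 818, 1217, 1615, 2013, 2411, 2809, 3208

j=1: r + 0k = 21.402 → ⌈·⌉ = 22
j=2: r + 1k = 419.624222… → ⌈·⌉ = 420
j=3: r + 2k = 817.846444… → ⌈·⌉ = 818
j=4: r + 3k = 1216.068666… → ⌈·⌉ = 1217
j=5: r + 4k = 1614.290888… → ⌈·⌉ = 1615
j=6: r + 5k = 2012.513111… → ⌈·⌉ = 2013
j=7: r + 6k = 2410.735333… → ⌈·⌉ = 2411
j=8: r + 7k = 2808.957555… → ⌈·⌉ = 2809
j=9: r + 8k = 3207.179777… → ⌈·⌉ = 3208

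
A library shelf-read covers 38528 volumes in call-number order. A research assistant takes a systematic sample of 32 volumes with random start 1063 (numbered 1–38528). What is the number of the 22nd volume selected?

26347

k = 38528/32 = 1204
22nd selection = r + (22−1)·k = 1063 + 21×1204 = 1063 + 25284 = 26347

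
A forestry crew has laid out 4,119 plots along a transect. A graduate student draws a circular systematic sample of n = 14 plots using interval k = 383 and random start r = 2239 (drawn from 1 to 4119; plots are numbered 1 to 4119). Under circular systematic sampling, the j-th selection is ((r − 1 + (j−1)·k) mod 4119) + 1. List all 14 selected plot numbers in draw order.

Selection 1: 2239
Selection 2: 2239 + 383 = 2622
Selection 3: 2622 + 383 = 3005
Selection 4: 3005 + 383 = 3388
Selection 5: 3388 + 383 = 3771
Selection 6: 3771 + 383 = 4154 → 4154 − 4119 = 35
Selection 7: 35 + 383 = 418
Selection 8: 418 + 383 = 801
Selection 9: 801 + 383 = 1184
Selection 10: 1184 + 383 = 1567
Selection 11: 1567 + 383 = 1950
Selection 12: 1950 + 383 = 2333
Selection 13: 2333 + 383 = 2716
Selection 14: 2716 + 383 = 3099

2239, 2622, 3005, 3388, 3771, 35, 418, 801, 1184, 1567, 1950, 2333, 2716, 3099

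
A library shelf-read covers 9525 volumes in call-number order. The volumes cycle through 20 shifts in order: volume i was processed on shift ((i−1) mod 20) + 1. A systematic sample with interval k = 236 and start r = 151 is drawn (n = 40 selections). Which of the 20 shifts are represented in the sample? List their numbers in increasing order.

3, 7, 11, 15, 19

Consecutive selections differ by k = 236, so their shift numbers differ by 236 mod 20 = 16.
gcd(236, 20) = 4, so the sample visits 20/4 = 5 distinct residues mod 20.
Start 151 is shift 11; the shifts hit are 3, 7, 11, 15, 19.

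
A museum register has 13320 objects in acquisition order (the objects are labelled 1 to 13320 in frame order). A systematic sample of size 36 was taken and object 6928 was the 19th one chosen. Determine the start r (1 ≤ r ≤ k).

k = 13320/36 = 370
r = 6928 − (19−1)×370 = 6928 − 6660 = 268

268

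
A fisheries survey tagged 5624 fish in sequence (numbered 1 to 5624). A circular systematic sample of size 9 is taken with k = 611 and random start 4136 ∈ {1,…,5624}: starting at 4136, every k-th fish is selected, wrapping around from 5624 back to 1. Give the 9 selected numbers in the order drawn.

Selection 1: 4136
Selection 2: 4136 + 611 = 4747
Selection 3: 4747 + 611 = 5358
Selection 4: 5358 + 611 = 5969 → 5969 − 5624 = 345
Selection 5: 345 + 611 = 956
Selection 6: 956 + 611 = 1567
Selection 7: 1567 + 611 = 2178
Selection 8: 2178 + 611 = 2789
Selection 9: 2789 + 611 = 3400

4136, 4747, 5358, 345, 956, 1567, 2178, 2789, 3400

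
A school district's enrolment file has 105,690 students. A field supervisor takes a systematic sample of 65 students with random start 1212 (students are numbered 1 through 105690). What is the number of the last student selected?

105276

k = 105690/65 = 1626
65th selection = r + (65−1)·k = 1212 + 64×1626 = 1212 + 104064 = 105276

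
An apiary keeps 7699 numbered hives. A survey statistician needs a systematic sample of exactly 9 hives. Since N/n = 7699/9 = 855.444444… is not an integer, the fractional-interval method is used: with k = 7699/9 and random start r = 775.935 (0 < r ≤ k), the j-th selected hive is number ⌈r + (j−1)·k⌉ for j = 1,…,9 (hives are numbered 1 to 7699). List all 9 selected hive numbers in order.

j=1: r + 0k = 775.935 → ⌈·⌉ = 776
j=2: r + 1k = 1631.379444… → ⌈·⌉ = 1632
j=3: r + 2k = 2486.823888… → ⌈·⌉ = 2487
j=4: r + 3k = 3342.268333… → ⌈·⌉ = 3343
j=5: r + 4k = 4197.712777… → ⌈·⌉ = 4198
j=6: r + 5k = 5053.157222… → ⌈·⌉ = 5054
j=7: r + 6k = 5908.601666… → ⌈·⌉ = 5909
j=8: r + 7k = 6764.046111… → ⌈·⌉ = 6765
j=9: r + 8k = 7619.490555… → ⌈·⌉ = 7620

776, 1632, 2487, 3343, 4198, 5054, 5909, 6765, 7620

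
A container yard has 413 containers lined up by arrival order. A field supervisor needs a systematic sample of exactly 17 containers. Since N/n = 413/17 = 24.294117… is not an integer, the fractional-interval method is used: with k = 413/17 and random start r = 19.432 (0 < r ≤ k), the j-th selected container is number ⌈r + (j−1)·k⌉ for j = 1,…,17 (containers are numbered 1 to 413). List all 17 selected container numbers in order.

j=1: r + 0k = 19.432 → ⌈·⌉ = 20
j=2: r + 1k = 43.726117… → ⌈·⌉ = 44
j=3: r + 2k = 68.020235… → ⌈·⌉ = 69
j=4: r + 3k = 92.314352… → ⌈·⌉ = 93
j=5: r + 4k = 116.608470… → ⌈·⌉ = 117
j=6: r + 5k = 140.902588… → ⌈·⌉ = 141
j=7: r + 6k = 165.196705… → ⌈·⌉ = 166
j=8: r + 7k = 189.490823… → ⌈·⌉ = 190
j=9: r + 8k = 213.784941… → ⌈·⌉ = 214
j=10: r + 9k = 238.079058… → ⌈·⌉ = 239
j=11: r + 10k = 262.373176… → ⌈·⌉ = 263
j=12: r + 11k = 286.667294… → ⌈·⌉ = 287
j=13: r + 12k = 310.961411… → ⌈·⌉ = 311
j=14: r + 13k = 335.255529… → ⌈·⌉ = 336
j=15: r + 14k = 359.549647… → ⌈·⌉ = 360
j=16: r + 15k = 383.843764… → ⌈·⌉ = 384
j=17: r + 16k = 408.137882… → ⌈·⌉ = 409

20, 44, 69, 93, 117, 141, 166, 190, 214, 239, 263, 287, 311, 336, 360, 384, 409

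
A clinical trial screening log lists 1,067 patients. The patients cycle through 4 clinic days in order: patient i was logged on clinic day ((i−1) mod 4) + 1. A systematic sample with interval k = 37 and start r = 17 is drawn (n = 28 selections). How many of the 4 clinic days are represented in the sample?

4

Consecutive selections differ by k = 37, so their clinic day numbers differ by 37 mod 4 = 1.
gcd(37, 4) = 1, so the sample visits 4/1 = 4 distinct residues mod 4.
Start 17 is clinic day 1; the clinic days hit are 1, 2, 3, 4.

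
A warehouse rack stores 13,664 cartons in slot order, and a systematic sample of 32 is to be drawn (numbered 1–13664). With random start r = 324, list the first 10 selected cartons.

k = N/n = 13664/32 = 427
carton 1: 324
carton 2: 324 + 427 = 751
carton 3: 751 + 427 = 1178
carton 4: 1178 + 427 = 1605
carton 5: 1605 + 427 = 2032
carton 6: 2032 + 427 = 2459
carton 7: 2459 + 427 = 2886
carton 8: 2886 + 427 = 3313
carton 9: 3313 + 427 = 3740
carton 10: 3740 + 427 = 4167

324, 751, 1178, 1605, 2032, 2459, 2886, 3313, 3740, 4167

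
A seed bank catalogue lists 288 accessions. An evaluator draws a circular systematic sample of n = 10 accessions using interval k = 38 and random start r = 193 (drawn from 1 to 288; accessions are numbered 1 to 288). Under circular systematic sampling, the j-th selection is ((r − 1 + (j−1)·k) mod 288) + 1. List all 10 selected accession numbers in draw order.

Selection 1: 193
Selection 2: 193 + 38 = 231
Selection 3: 231 + 38 = 269
Selection 4: 269 + 38 = 307 → 307 − 288 = 19
Selection 5: 19 + 38 = 57
Selection 6: 57 + 38 = 95
Selection 7: 95 + 38 = 133
Selection 8: 133 + 38 = 171
Selection 9: 171 + 38 = 209
Selection 10: 209 + 38 = 247

193, 231, 269, 19, 57, 95, 133, 171, 209, 247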